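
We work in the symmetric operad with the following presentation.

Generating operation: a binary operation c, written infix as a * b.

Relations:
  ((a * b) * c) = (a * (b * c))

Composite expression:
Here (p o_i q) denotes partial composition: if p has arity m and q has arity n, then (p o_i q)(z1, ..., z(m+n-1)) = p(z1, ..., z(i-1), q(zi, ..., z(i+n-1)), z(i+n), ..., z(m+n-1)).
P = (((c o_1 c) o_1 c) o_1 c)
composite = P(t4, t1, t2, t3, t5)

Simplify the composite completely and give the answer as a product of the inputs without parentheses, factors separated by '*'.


Under associativity of c, the answer is the t's in reading order.
(t4 * t1) unparenthesizes to t4 * t1
((t4 * t1) * t2) unparenthesizes to t4 * t1 * t2
(((t4 * t1) * t2) * t3) unparenthesizes to t4 * t1 * t2 * t3
((((t4 * t1) * t2) * t3) * t5) unparenthesizes to t4 * t1 * t2 * t3 * t5

t4 * t1 * t2 * t3 * t5


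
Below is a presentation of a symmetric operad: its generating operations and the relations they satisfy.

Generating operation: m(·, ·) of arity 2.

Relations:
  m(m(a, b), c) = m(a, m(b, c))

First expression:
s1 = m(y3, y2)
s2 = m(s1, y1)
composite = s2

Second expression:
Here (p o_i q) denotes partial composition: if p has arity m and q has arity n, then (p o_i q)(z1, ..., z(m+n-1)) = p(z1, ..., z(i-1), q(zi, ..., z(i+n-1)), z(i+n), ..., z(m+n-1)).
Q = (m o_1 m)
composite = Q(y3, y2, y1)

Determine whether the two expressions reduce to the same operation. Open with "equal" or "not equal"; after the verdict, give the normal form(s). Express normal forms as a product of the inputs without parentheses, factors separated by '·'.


equal — both sides give y3 · y2 · y1

The first expression reduces to y3 · y2 · y1
The second expression reduces to y3 · y2 · y1
Identical normal forms: equal.


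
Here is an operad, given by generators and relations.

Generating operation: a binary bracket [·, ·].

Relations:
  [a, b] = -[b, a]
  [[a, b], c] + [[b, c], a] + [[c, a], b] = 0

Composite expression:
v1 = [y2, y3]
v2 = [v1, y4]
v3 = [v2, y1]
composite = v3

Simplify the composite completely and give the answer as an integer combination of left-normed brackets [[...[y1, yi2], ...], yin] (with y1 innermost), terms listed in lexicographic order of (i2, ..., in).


In the tensor algebra, words opening y1 carry the y1-anchored form.
Composite bracket: [[[y2, y3], y4], y1]
Each bracket splits as ab - ba, giving 8 signed words (2^3 = 8).
Only words starting with y1 matter:
  from y1y2y3y4, sign -1: term -[[[y1, y2], y3], y4]
  from y1y3y2y4, sign +1: term +[[[y1, y3], y2], y4]
  from y1y4y2y3, sign +1: term +[[[y1, y4], y2], y3]
  from y1y4y3y2, sign -1: term -[[[y1, y4], y3], y2]

-[[[y1, y2], y3], y4] + [[[y1, y3], y2], y4] + [[[y1, y4], y2], y3] - [[[y1, y4], y3], y2]


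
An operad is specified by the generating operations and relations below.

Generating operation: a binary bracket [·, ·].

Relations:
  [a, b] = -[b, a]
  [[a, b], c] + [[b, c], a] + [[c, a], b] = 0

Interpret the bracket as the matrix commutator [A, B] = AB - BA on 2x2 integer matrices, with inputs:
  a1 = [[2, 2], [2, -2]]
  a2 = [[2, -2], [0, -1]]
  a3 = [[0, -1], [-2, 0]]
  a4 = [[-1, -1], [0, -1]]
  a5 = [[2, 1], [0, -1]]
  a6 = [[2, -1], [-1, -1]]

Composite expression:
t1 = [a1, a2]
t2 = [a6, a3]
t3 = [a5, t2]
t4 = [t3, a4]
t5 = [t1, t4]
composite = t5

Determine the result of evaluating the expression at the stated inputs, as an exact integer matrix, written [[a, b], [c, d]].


[[72, -600], [-216, -72]]

[a1, a2] = [[4, -14], [6, -4]]
[a6, a3] = [[1, -3], [6, -1]]
[a5, [a6, a3]] = [[6, -11], [-18, -6]]
[[a5, [a6, a3]], a4] = [[-18, -12], [0, 18]]
[[a1, a2], [[a5, [a6, a3]], a4]] = [[72, -600], [-216, -72]]


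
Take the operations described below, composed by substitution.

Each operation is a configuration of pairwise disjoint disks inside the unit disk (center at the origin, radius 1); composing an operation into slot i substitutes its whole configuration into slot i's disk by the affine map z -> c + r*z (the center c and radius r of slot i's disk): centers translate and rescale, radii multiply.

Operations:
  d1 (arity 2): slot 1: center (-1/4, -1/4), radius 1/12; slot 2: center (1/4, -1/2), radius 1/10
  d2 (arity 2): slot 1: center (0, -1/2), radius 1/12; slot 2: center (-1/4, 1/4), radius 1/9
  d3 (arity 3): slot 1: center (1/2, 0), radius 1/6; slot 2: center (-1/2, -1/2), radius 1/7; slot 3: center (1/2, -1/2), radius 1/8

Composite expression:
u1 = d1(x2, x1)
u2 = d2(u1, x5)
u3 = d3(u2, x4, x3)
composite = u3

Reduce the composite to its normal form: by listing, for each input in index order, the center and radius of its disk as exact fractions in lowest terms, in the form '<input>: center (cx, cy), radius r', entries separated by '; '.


x1: center (145/288, -13/144), radius 1/720; x2: center (143/288, -25/288), radius 1/864; x3: center (1/2, -1/2), radius 1/8; x4: center (-1/2, -1/2), radius 1/7; x5: center (11/24, 1/24), radius 1/54


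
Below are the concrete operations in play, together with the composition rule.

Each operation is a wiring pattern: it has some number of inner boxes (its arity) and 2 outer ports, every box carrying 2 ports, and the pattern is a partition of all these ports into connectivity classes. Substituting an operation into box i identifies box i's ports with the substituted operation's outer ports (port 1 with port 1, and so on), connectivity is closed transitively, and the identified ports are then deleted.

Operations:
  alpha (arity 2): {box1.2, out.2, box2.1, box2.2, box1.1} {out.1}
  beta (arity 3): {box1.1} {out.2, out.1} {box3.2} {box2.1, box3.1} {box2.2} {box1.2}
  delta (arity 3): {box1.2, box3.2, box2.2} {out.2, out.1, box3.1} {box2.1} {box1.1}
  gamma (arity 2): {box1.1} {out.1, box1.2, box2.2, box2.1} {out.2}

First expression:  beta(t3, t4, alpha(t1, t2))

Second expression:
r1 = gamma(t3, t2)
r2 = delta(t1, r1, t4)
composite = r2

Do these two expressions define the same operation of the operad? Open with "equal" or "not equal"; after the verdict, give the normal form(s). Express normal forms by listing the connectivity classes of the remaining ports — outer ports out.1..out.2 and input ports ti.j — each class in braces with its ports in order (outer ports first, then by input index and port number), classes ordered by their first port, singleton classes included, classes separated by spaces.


not equal: they reduce to {out.1, out.2} {t1.1, t1.2, t2.1, t2.2} {t3.1} {t3.2} {t4.1} {t4.2} and {out.1, out.2, t4.1} {t1.1} {t1.2, t4.2} {t2.1, t2.2, t3.2} {t3.1}

In normal form, the first expression is {out.1, out.2} {t1.1, t1.2, t2.1, t2.2} {t3.1} {t3.2} {t4.1} {t4.2}
In normal form, the second expression is {out.1, out.2, t4.1} {t1.1} {t1.2, t4.2} {t2.1, t2.2, t3.2} {t3.1}
No match — not equal.


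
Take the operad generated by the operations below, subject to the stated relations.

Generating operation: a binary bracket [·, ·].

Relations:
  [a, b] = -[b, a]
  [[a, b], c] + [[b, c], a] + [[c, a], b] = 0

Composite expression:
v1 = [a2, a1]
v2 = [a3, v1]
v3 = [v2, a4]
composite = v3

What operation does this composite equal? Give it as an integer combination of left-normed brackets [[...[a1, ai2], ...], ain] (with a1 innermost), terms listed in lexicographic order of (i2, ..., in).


Skip Jacobi rewriting: expand, keep a1-initial words, read off terms.
Composite bracket: [[a3, [a2, a1]], a4]
Full expansion: 8 signed words from ab - ba (2^3 = 8).
The a1-initial words carry the normal form:
  word a1a2a3a4 has sign +1, contributing +[[[a1, a2], a3], a4]

[[[a1, a2], a3], a4]


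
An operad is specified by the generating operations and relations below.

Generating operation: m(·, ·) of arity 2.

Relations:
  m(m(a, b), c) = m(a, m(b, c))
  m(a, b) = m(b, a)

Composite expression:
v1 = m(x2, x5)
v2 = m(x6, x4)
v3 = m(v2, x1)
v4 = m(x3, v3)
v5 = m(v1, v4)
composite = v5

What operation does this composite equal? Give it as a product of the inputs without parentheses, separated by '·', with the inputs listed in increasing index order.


x1 · x2 · x3 · x4 · x5 · x6

Key point: m commutes, so take the x-inputs in any fixed order.
m(x2, x5) reduces to x2 · x5
m(x6, x4) reduces to x6 · x4
m(m(x6, x4), x1) reduces to x6 · x4 · x1
m(x3, m(m(x6, x4), x1)) reduces to x3 · x6 · x4 · x1
m(m(x2, x5), m(x3, m(m(x6, x4), x1))) reduces to x2 · x5 · x3 · x6 · x4 · x1
putting the inputs in ascending order: x1 · x2 · x3 · x4 · x5 · x6


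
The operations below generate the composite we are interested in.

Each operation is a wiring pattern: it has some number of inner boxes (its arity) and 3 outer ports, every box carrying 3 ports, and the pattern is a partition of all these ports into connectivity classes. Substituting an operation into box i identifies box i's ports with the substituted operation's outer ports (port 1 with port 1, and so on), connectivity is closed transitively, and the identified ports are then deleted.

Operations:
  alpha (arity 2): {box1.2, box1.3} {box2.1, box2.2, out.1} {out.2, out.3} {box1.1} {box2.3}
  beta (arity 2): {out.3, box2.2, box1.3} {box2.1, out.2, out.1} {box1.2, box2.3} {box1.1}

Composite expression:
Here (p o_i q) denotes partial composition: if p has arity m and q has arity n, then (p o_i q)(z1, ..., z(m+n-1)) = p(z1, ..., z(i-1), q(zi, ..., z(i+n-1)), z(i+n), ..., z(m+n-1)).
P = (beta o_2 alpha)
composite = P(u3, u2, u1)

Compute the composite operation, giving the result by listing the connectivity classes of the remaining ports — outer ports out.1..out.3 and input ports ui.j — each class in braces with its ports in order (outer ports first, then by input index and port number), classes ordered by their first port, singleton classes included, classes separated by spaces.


{out.1, out.2, u1.1, u1.2} {out.3, u3.2, u3.3} {u1.3} {u2.1} {u2.2, u2.3} {u3.1}

Connectivity passes through glued beta-boundaries; trace each wire chain.
after alpha, the pattern on (u2, u1) reads {out.1, u1.1, u1.2} {out.2, out.3} {u1.3} {u2.1} {u2.2, u2.3} (out.j = its outer ports)
after beta, the pattern on (u3, u2, u1) reads {out.1, out.2, u1.1, u1.2} {out.3, u3.2, u3.3} {u1.3} {u2.1} {u2.2, u2.3} {u3.1} (out.j = its outer ports)


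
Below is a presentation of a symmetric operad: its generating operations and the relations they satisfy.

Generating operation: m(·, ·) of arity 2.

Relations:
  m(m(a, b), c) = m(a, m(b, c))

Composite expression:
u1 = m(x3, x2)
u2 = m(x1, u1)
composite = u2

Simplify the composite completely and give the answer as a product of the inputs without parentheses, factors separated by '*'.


x1 * x3 * x2

The m-tree's shape is irrelevant; the x-reading-order decides.
m(x3, x2) spells out as x3 * x2
m(x1, m(x3, x2)) spells out as x1 * x3 * x2


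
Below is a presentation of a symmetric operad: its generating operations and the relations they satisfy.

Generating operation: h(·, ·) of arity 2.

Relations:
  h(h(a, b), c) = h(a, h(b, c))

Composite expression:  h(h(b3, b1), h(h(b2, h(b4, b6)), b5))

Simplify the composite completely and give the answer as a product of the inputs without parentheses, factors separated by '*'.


b3 * b1 * b2 * b4 * b6 * b5


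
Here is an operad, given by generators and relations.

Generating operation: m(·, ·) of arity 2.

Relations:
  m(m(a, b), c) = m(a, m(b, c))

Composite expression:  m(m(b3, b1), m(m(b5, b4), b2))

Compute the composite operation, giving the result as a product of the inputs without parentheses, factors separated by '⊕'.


b3 ⊕ b1 ⊕ b5 ⊕ b4 ⊕ b2

The m-tree's shape is irrelevant; the b-reading-order decides.
m(b3, b1) reduces to b3 ⊕ b1
m(b5, b4) reduces to b5 ⊕ b4
m(m(b5, b4), b2) reduces to b5 ⊕ b4 ⊕ b2
m(m(b3, b1), m(m(b5, b4), b2)) reduces to b3 ⊕ b1 ⊕ b5 ⊕ b4 ⊕ b2


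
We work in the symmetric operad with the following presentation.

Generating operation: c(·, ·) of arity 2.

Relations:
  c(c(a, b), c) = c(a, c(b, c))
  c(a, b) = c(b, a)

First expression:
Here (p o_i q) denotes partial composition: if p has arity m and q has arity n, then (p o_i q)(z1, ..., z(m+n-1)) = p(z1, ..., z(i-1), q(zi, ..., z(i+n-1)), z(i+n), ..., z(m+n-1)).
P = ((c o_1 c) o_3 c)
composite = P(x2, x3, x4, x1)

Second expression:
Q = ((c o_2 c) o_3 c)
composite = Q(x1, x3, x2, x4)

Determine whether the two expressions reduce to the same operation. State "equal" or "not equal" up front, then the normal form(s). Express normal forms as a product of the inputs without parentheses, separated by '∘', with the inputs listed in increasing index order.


Normal form of the first expression: x1 ∘ x2 ∘ x3 ∘ x4
Normal form of the second expression: x1 ∘ x2 ∘ x3 ∘ x4
The forms coincide; equal.

equal: each reduces to x1 ∘ x2 ∘ x3 ∘ x4


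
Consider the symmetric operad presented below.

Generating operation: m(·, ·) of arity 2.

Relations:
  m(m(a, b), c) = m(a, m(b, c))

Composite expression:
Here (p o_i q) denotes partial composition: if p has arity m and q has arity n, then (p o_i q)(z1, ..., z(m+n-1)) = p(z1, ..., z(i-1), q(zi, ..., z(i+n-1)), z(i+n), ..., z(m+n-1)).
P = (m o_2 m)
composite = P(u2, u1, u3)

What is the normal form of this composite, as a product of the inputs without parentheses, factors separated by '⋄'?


Under associativity of m, the answer is the u's in reading order.
m(u1, u3) spells out as u1 ⋄ u3
m(u2, m(u1, u3)) spells out as u2 ⋄ u1 ⋄ u3

u2 ⋄ u1 ⋄ u3


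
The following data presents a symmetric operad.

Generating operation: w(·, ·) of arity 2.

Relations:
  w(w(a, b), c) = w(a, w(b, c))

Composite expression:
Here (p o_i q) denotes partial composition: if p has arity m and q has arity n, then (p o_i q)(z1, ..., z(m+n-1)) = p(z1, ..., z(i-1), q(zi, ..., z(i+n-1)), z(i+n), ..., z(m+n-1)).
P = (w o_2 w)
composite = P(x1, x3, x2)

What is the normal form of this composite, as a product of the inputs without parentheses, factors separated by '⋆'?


x1 ⋆ x3 ⋆ x2

Associativity of w dissolves the nesting; only the x-input order survives.
w(x3, x2) collapses to x3 ⋆ x2
w(x1, w(x3, x2)) collapses to x1 ⋆ x3 ⋆ x2


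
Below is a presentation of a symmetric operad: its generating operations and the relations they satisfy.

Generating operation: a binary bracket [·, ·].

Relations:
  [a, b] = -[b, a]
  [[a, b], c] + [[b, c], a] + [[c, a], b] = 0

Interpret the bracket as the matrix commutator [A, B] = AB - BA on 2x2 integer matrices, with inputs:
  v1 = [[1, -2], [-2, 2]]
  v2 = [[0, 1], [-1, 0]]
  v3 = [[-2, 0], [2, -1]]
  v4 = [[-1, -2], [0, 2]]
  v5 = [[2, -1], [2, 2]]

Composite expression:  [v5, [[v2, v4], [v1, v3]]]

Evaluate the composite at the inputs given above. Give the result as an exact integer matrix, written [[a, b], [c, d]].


[[-56, 36], [72, 56]]

[v2, v4] = [[-2, 3], [3, 2]]
[v1, v3] = [[-4, -2], [4, 4]]
[[v2, v4], [v1, v3]] = [[18, 32], [-8, -18]]
[v5, [[v2, v4], [v1, v3]]] = [[-56, 36], [72, 56]]


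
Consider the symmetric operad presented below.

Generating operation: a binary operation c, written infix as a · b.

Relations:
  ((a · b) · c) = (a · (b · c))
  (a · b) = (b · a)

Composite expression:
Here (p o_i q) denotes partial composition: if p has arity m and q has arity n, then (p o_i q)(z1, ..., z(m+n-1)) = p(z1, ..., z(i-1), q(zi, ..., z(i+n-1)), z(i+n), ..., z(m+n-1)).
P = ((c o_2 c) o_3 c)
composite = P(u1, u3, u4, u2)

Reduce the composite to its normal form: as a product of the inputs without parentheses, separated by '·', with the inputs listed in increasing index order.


With c associative and commutative, the u-input set is all that matters.
(u4 · u2) flattens to u4 · u2
(u3 · (u4 · u2)) flattens to u3 · u4 · u2
(u1 · (u3 · (u4 · u2))) flattens to u1 · u3 · u4 · u2
rearranged into index order: u1 · u2 · u3 · u4

u1 · u2 · u3 · u4


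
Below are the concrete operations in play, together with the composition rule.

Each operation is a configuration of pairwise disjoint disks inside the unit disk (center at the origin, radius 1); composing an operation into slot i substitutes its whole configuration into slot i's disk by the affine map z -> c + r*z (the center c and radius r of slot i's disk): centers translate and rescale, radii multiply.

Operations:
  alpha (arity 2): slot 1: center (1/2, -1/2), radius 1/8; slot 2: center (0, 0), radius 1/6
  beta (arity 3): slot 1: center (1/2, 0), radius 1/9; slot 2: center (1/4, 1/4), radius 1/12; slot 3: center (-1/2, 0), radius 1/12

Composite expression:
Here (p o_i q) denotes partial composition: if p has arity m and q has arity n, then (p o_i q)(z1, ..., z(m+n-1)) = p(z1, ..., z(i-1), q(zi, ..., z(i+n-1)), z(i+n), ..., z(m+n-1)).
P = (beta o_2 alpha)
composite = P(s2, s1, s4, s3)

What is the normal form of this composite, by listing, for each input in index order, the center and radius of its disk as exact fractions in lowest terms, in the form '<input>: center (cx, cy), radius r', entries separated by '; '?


s1: center (7/24, 5/24), radius 1/96; s2: center (1/2, 0), radius 1/9; s3: center (-1/2, 0), radius 1/12; s4: center (1/4, 1/4), radius 1/72

Affine substitution under beta: radii multiply and s-centers shift.
for s2, the 1-step affine chain lands on center (1/2, 0), radius 1/9
for s1, the 2-step affine chain lands on center (7/24, 5/24), radius 1/96
for s4, the 2-step affine chain lands on center (1/4, 1/4), radius 1/72
for s3, the 1-step affine chain lands on center (-1/2, 0), radius 1/12


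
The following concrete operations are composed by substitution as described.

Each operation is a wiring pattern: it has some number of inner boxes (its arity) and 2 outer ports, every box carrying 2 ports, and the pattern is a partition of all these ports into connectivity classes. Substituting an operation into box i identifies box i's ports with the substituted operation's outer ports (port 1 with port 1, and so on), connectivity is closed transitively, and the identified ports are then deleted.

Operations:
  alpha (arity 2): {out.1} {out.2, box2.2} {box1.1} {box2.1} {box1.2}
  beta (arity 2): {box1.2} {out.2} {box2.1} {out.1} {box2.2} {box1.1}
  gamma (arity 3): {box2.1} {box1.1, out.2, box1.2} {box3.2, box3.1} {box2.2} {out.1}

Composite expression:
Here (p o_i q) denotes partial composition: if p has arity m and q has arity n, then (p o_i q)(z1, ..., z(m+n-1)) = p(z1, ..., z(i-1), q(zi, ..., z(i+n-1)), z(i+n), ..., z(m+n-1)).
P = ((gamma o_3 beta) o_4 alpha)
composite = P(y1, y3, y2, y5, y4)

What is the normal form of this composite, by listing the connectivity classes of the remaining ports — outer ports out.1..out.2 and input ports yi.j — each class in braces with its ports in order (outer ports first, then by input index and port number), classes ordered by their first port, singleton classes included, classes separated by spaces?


Substituting into gamma glues patterns; closure does the rest.
alpha over (y5, y4) gives {out.1} {out.2, y4.2} {y4.1} {y5.1} {y5.2}, out.j being that stage's outer ports
beta over (y2, y5, y4) gives {out.1} {out.2} {y2.1} {y2.2} {y4.1} {y4.2} {y5.1} {y5.2}, out.j being that stage's outer ports
gamma over (y1, y3, y2, y5, y4) gives {out.1} {out.2, y1.1, y1.2} {y2.1} {y2.2} {y3.1} {y3.2} {y4.1} {y4.2} {y5.1} {y5.2}, out.j being that stage's outer ports

{out.1} {out.2, y1.1, y1.2} {y2.1} {y2.2} {y3.1} {y3.2} {y4.1} {y4.2} {y5.1} {y5.2}


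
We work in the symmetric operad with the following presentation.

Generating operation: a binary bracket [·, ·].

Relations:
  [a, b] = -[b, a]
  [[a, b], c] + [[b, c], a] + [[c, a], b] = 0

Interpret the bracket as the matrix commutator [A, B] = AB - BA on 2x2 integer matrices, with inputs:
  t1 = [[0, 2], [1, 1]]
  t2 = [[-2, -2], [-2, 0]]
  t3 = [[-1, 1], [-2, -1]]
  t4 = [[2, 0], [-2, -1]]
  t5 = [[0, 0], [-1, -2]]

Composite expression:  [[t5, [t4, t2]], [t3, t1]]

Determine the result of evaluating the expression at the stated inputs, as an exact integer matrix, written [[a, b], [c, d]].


[[-12, 108], [-96, 12]]

[t4, t2] = [[-4, -6], [10, 4]]
[t5, [t4, t2]] = [[-6, -12], [-12, 6]]
[t3, t1] = [[5, 1], [2, -5]]
[[t5, [t4, t2]], [t3, t1]] = [[-12, 108], [-96, 12]]


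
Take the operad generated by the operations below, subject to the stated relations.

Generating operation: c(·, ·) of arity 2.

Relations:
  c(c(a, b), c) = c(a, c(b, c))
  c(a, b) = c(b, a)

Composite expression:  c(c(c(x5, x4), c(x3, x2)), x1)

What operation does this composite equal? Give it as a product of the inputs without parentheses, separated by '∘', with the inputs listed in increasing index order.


x1 ∘ x2 ∘ x3 ∘ x4 ∘ x5


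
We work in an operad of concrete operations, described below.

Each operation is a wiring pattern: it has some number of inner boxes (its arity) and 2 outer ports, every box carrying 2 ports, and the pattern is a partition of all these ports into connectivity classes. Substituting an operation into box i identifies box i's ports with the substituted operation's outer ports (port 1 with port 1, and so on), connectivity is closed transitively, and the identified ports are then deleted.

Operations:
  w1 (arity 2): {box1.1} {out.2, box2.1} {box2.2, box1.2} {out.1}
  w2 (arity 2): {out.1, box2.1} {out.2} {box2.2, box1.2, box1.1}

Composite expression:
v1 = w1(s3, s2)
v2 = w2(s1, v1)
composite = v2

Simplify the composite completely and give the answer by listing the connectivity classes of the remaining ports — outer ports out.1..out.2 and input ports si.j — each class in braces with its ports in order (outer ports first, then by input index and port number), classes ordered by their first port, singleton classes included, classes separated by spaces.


{out.1} {out.2} {s1.1, s1.2, s2.1} {s2.2, s3.2} {s3.1}

Reachability decides: close wires over w2-identified ports.
after w1, the pattern on (s3, s2) reads {out.1} {out.2, s2.1} {s2.2, s3.2} {s3.1} (out.j = its outer ports)
after w2, the pattern on (s1, s3, s2) reads {out.1} {out.2} {s1.1, s1.2, s2.1} {s2.2, s3.2} {s3.1} (out.j = its outer ports)


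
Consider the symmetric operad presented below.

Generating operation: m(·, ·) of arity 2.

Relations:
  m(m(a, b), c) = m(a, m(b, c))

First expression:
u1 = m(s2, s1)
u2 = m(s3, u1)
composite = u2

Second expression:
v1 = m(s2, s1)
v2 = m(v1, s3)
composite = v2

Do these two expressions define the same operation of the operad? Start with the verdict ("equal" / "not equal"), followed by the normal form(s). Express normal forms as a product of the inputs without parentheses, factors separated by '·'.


not equal; first: s3 · s2 · s1; second: s2 · s1 · s3

Reducing the first expression gives s3 · s2 · s1
Reducing the second expression gives s2 · s1 · s3
They disagree, so not equal.


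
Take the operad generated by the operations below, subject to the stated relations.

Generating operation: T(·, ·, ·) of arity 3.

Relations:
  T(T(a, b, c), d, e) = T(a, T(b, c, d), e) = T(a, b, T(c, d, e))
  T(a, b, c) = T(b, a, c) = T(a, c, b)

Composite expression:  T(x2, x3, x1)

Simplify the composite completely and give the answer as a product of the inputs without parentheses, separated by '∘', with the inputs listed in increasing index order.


x1 ∘ x2 ∘ x3

With T associative and commutative, the x-input set is all that matters.
T(x2, x3, x1) collapses to x2 ∘ x3 ∘ x1
reordering the factors by index: x1 ∘ x2 ∘ x3


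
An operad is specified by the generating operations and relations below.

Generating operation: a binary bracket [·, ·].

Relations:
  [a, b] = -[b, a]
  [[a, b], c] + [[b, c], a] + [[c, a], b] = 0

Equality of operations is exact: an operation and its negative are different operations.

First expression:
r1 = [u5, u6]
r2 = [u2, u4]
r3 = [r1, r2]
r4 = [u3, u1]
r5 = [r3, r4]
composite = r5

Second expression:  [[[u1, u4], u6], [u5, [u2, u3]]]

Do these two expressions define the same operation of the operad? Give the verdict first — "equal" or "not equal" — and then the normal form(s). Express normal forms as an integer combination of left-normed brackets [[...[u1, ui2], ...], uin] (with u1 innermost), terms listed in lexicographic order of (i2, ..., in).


not equal — first -[[[[[u1, u3], u2], u4], u5], u6] + [[[[[u1, u3], u2], u4], u6], u5] + [[[[[u1, u3], u4], u2], u5], u6] - [[[[[u1, u3], u4], u2], u6], u5] + [[[[[u1, u3], u5], u6], u2], u4] - [[[[[u1, u3], u5], u6], u4], u2] - [[[[[u1, u3], u6], u5], u2], u4] + [[[[[u1, u3], u6], u5], u4], u2], second -[[[[[u1, u4], u6], u2], u3], u5] + [[[[[u1, u4], u6], u3], u2], u5] + [[[[[u1, u4], u6], u5], u2], u3] - [[[[[u1, u4], u6], u5], u3], u2]

In normal form, the first expression is -[[[[[u1, u3], u2], u4], u5], u6] + [[[[[u1, u3], u2], u4], u6], u5] + [[[[[u1, u3], u4], u2], u5], u6] - [[[[[u1, u3], u4], u2], u6], u5] + [[[[[u1, u3], u5], u6], u2], u4] - [[[[[u1, u3], u5], u6], u4], u2] - [[[[[u1, u3], u6], u5], u2], u4] + [[[[[u1, u3], u6], u5], u4], u2]
In normal form, the second expression is -[[[[[u1, u4], u6], u2], u3], u5] + [[[[[u1, u4], u6], u3], u2], u5] + [[[[[u1, u4], u6], u5], u2], u3] - [[[[[u1, u4], u6], u5], u3], u2]
Distinct normal forms: not equal.


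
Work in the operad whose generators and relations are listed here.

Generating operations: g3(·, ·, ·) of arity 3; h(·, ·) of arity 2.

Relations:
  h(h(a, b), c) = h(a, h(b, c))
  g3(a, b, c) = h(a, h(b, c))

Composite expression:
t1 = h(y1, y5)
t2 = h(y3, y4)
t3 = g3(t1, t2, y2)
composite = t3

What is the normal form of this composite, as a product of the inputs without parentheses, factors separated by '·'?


y1 · y5 · y3 · y4 · y2

Associativity of g3 dissolves the nesting; only the y-input order survives.
h(y1, y5) flattens to y1 · y5
h(y3, y4) flattens to y3 · y4
g3(h(y1, y5), h(y3, y4), y2) flattens to y1 · y5 · y3 · y4 · y2


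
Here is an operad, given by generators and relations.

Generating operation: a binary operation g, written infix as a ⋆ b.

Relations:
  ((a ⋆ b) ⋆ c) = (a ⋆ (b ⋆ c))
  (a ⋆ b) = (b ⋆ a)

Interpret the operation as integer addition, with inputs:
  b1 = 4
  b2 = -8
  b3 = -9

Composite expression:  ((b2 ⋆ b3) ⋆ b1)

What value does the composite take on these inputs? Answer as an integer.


(b2 ⋆ b3) = -17
((b2 ⋆ b3) ⋆ b1) = -13

-13


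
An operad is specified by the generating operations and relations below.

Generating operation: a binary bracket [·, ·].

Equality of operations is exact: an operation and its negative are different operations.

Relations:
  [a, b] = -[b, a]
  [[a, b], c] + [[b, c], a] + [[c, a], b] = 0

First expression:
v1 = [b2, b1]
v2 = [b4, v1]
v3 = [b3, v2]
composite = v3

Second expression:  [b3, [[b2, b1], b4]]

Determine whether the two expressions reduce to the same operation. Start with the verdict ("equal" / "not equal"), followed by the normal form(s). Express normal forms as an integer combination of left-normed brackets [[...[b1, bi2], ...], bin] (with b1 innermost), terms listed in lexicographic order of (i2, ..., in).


not equal; the first gives -[[[b1, b2], b4], b3] and the second [[[b1, b2], b4], b3]

The first composite normalizes to -[[[b1, b2], b4], b3]
The second composite normalizes to [[[b1, b2], b4], b3]
The normal forms differ: not equal.


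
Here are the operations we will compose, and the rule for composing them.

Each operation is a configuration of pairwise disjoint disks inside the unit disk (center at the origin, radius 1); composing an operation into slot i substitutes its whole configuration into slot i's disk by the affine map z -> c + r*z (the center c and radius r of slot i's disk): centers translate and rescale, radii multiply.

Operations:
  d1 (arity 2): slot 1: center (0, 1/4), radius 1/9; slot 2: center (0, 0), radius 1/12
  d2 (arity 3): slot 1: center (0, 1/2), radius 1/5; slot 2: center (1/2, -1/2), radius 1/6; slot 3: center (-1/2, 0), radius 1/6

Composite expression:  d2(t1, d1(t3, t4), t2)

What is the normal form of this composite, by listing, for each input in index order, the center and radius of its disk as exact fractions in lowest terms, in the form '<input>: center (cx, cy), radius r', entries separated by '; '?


t1: center (0, 1/2), radius 1/5; t2: center (-1/2, 0), radius 1/6; t3: center (1/2, -11/24), radius 1/54; t4: center (1/2, -1/2), radius 1/72


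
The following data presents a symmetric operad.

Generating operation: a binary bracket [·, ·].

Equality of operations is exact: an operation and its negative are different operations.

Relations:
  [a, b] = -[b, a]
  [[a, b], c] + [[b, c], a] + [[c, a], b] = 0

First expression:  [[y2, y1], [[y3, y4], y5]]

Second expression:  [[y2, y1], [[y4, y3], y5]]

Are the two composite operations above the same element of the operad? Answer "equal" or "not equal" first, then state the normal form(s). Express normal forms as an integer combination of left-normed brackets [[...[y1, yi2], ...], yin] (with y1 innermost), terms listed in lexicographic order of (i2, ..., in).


not equal; the first gives -[[[[y1, y2], y3], y4], y5] + [[[[y1, y2], y4], y3], y5] + [[[[y1, y2], y5], y3], y4] - [[[[y1, y2], y5], y4], y3] and the second [[[[y1, y2], y3], y4], y5] - [[[[y1, y2], y4], y3], y5] - [[[[y1, y2], y5], y3], y4] + [[[[y1, y2], y5], y4], y3]

The first expression reduces to -[[[[y1, y2], y3], y4], y5] + [[[[y1, y2], y4], y3], y5] + [[[[y1, y2], y5], y3], y4] - [[[[y1, y2], y5], y4], y3]
The second expression reduces to [[[[y1, y2], y3], y4], y5] - [[[[y1, y2], y4], y3], y5] - [[[[y1, y2], y5], y3], y4] + [[[[y1, y2], y5], y4], y3]
No match — not equal.


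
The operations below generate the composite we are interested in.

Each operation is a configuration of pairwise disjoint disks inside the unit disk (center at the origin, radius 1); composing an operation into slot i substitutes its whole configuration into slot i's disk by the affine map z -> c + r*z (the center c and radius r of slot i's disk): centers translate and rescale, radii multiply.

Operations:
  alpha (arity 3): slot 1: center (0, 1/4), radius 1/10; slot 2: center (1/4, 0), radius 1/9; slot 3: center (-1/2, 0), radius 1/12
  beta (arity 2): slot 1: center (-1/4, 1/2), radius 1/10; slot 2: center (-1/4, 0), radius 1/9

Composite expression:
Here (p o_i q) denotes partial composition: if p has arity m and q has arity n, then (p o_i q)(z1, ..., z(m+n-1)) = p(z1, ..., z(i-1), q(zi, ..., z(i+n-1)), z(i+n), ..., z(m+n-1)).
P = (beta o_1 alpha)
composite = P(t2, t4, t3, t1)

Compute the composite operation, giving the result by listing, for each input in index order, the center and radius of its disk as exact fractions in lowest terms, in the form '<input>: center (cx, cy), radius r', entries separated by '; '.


t1: center (-1/4, 0), radius 1/9; t2: center (-1/4, 21/40), radius 1/100; t3: center (-3/10, 1/2), radius 1/120; t4: center (-9/40, 1/2), radius 1/90

Follow each t-input down from beta: c' goes to c + r*c', radius to r*r'.
t2: after 2 affine steps, its disk has center (-1/4, 21/40), radius 1/100
t4: after 2 affine steps, its disk has center (-9/40, 1/2), radius 1/90
t3: after 2 affine steps, its disk has center (-3/10, 1/2), radius 1/120
t1: after 1 affine step, its disk has center (-1/4, 0), radius 1/9


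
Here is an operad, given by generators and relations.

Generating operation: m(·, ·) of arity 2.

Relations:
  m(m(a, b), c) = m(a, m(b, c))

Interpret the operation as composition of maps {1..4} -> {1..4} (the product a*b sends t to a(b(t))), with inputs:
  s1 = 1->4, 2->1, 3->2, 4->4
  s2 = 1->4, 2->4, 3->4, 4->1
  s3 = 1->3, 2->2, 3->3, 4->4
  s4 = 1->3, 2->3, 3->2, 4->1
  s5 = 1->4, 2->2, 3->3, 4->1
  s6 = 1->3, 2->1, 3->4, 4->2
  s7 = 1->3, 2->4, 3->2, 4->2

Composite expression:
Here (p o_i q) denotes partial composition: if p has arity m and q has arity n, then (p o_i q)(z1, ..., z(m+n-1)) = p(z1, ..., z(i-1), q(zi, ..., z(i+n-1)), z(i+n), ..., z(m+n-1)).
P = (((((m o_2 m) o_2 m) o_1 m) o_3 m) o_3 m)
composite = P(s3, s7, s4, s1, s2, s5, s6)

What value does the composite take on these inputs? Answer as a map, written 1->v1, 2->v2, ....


1->3, 2->3, 3->3, 4->3

m(s3, s7) = 1->3, 2->4, 3->2, 4->2
m(s4, s1) = 1->1, 2->3, 3->3, 4->1
m(m(s4, s1), s2) = 1->1, 2->1, 3->1, 4->1
m(m(m(s4, s1), s2), s5) = 1->1, 2->1, 3->1, 4->1
m(m(m(m(s4, s1), s2), s5), s6) = 1->1, 2->1, 3->1, 4->1
m(m(s3, s7), m(m(m(m(s4, s1), s2), s5), s6)) = 1->3, 2->3, 3->3, 4->3


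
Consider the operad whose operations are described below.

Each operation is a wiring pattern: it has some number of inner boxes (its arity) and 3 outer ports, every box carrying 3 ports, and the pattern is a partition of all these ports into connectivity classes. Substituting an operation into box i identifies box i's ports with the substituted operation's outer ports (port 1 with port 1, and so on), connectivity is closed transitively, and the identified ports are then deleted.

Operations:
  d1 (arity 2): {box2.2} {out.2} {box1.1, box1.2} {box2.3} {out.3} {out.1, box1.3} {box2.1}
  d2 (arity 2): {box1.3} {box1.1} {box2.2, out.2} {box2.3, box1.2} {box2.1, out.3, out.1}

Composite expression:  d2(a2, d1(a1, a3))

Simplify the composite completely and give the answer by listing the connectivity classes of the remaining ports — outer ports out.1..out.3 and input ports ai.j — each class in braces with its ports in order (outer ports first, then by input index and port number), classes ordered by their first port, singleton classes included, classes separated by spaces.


{out.1, out.3, a1.3} {out.2} {a1.1, a1.2} {a2.1} {a2.2} {a2.3} {a3.1} {a3.2} {a3.3}

Substituting into d2 glues patterns; closure does the rest.
the subtree at d1 composes to {out.1, a1.3} {out.2} {out.3} {a1.1, a1.2} {a3.1} {a3.2} {a3.3} on (a1, a3); out.j = own outer ports
the subtree at d2 composes to {out.1, out.3, a1.3} {out.2} {a1.1, a1.2} {a2.1} {a2.2} {a2.3} {a3.1} {a3.2} {a3.3} on (a2, a1, a3); out.j = own outer ports


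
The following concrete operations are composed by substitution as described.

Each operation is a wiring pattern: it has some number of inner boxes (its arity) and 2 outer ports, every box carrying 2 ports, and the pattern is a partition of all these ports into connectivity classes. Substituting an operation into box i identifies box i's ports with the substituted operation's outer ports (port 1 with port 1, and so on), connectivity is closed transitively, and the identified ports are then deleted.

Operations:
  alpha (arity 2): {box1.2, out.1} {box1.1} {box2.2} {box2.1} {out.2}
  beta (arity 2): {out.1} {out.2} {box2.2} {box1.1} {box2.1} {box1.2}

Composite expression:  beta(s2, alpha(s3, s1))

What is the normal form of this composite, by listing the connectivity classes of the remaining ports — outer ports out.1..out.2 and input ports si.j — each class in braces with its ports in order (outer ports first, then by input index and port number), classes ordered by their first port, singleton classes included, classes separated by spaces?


Two ports join when wires chain via beta-identified ports.
the subtree at alpha composes to {out.1, s3.2} {out.2} {s1.1} {s1.2} {s3.1} on (s3, s1); out.j = own outer ports
the subtree at beta composes to {out.1} {out.2} {s1.1} {s1.2} {s2.1} {s2.2} {s3.1} {s3.2} on (s2, s3, s1); out.j = own outer ports

{out.1} {out.2} {s1.1} {s1.2} {s2.1} {s2.2} {s3.1} {s3.2}


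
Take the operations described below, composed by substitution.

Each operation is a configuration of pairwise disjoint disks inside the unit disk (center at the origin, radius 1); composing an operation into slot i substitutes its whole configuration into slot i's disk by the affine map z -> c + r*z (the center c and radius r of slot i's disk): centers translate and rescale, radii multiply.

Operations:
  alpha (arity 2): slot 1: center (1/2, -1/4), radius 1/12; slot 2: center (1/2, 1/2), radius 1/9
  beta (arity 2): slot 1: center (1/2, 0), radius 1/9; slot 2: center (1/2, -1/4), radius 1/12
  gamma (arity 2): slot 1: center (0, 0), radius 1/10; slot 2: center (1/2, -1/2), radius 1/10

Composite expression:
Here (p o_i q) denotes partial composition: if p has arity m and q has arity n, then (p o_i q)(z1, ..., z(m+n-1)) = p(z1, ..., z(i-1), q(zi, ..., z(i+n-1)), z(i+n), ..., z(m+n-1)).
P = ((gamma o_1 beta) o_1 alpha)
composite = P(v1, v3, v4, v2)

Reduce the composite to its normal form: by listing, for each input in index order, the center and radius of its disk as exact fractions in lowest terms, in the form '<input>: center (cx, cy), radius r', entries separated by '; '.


Follow each v-input down from gamma: c' goes to c + r*c', radius to r*r'.
input v1: applying the 3 nested substitutions gives center (1/18, -1/360), radius 1/1080
input v3: applying the 3 nested substitutions gives center (1/18, 1/180), radius 1/810
input v4: applying the 2 nested substitutions gives center (1/20, -1/40), radius 1/120
input v2: applying the 1 nested substitution gives center (1/2, -1/2), radius 1/10

v1: center (1/18, -1/360), radius 1/1080; v2: center (1/2, -1/2), radius 1/10; v3: center (1/18, 1/180), radius 1/810; v4: center (1/20, -1/40), radius 1/120


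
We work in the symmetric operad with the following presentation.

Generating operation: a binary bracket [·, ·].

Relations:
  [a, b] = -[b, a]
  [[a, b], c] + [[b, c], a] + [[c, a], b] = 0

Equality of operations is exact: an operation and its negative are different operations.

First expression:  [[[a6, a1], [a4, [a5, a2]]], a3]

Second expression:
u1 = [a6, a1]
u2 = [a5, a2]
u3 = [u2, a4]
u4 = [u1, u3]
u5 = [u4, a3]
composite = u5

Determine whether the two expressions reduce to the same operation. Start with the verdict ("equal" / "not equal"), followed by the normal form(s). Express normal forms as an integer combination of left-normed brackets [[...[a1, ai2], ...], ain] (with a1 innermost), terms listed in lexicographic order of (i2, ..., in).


not equal: they reduce to -[[[[[a1, a6], a2], a5], a4], a3] + [[[[[a1, a6], a4], a2], a5], a3] - [[[[[a1, a6], a4], a5], a2], a3] + [[[[[a1, a6], a5], a2], a4], a3] and [[[[[a1, a6], a2], a5], a4], a3] - [[[[[a1, a6], a4], a2], a5], a3] + [[[[[a1, a6], a4], a5], a2], a3] - [[[[[a1, a6], a5], a2], a4], a3]


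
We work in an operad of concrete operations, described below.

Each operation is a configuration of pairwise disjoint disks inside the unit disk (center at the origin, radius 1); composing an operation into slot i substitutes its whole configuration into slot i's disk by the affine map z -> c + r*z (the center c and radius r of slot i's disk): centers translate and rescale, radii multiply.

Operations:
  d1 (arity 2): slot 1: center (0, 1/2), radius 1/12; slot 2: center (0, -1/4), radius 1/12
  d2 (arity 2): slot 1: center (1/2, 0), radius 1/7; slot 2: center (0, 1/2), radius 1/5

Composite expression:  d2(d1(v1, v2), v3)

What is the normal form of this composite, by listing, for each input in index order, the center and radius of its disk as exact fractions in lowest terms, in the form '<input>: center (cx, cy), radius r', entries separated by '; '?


Nesting under d2 composes maps z -> c + r*z down each v-path.
input v1: applying the 2 nested substitutions gives center (1/2, 1/14), radius 1/84
input v2: applying the 2 nested substitutions gives center (1/2, -1/28), radius 1/84
input v3: applying the 1 nested substitution gives center (0, 1/2), radius 1/5

v1: center (1/2, 1/14), radius 1/84; v2: center (1/2, -1/28), radius 1/84; v3: center (0, 1/2), radius 1/5


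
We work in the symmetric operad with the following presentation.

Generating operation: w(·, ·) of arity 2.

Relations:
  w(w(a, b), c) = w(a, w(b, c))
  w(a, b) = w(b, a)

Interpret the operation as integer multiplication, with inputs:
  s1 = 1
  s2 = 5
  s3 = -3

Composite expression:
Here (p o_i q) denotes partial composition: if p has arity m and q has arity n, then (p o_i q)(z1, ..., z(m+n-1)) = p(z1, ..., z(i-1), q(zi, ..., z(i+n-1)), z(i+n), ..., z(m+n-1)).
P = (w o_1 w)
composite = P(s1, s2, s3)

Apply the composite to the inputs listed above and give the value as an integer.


-15


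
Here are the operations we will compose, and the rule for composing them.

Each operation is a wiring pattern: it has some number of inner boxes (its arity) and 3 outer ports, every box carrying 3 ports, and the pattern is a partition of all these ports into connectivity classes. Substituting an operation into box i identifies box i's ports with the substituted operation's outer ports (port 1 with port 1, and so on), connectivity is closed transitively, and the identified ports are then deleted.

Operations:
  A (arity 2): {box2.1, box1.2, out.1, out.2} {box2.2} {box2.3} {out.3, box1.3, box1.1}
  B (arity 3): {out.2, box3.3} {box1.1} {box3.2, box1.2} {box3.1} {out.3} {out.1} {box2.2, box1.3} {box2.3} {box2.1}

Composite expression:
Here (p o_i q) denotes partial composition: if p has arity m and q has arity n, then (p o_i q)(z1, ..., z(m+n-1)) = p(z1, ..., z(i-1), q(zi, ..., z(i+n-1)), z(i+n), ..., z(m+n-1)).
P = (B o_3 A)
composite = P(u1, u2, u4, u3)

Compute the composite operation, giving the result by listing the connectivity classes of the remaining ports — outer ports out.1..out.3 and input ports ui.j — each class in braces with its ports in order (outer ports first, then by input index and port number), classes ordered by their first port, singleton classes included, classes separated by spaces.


{out.1} {out.2, u4.1, u4.3} {out.3} {u1.1} {u1.2, u3.1, u4.2} {u1.3, u2.2} {u2.1} {u2.3} {u3.2} {u3.3}

Substituting into B glues patterns; closure does the rest.
after A, the pattern on (u4, u3) reads {out.1, out.2, u3.1, u4.2} {out.3, u4.1, u4.3} {u3.2} {u3.3} (out.j = its outer ports)
after B, the pattern on (u1, u2, u4, u3) reads {out.1} {out.2, u4.1, u4.3} {out.3} {u1.1} {u1.2, u3.1, u4.2} {u1.3, u2.2} {u2.1} {u2.3} {u3.2} {u3.3} (out.j = its outer ports)
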